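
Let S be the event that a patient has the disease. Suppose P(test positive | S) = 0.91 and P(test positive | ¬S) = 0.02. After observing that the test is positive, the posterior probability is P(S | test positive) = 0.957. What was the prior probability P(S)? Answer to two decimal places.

In odds form, posterior odds = prior odds × likelihood ratio, so prior odds = posterior odds ÷ LR.
Posterior odds = 0.957/(1−0.957) = 22.2558. LR = 0.91/0.02 = 45.5000.
Prior odds = 22.2558/45.5000 = 0.4891, so P(S) = 0.4891/(1+0.4891) ≈ 0.33.

P(S) = 0.33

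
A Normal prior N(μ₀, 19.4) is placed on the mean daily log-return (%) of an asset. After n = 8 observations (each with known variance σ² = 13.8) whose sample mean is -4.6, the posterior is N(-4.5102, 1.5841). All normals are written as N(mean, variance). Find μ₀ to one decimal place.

μ₀ = -3.5

The posterior mean is a precision-weighted average: μ_n = (τ₀μ₀ + τ_data·x̄)/(τ₀+τ_data), with τ₀=1/σ₀² and τ_data=n/σ².
Here τ₀ = 1/19.4 = 0.051546 and τ_data = 8/13.8 = 0.579710, so τ_n = 0.631256.
Rearranging for μ₀: μ₀ = (μ_n·τ_n − τ_data·x̄)/τ₀ = (-4.5102·0.631256 − 0.579710·-4.6) / 0.051546 = -0.180425/0.051546 ≈ -3.5.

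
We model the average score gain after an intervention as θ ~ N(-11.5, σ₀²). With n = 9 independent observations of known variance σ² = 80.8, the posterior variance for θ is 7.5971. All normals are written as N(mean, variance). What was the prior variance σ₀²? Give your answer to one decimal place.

σ₀² = 49.4

For the Normal–Normal model with known σ², precisions add: τ_n = τ₀ + n/σ².
So 1/σ₀² = 1/7.5971 − 9/80.8 = 0.131629 − 0.111386 = 0.020243.
Hence σ₀² = 1/0.020243 ≈ 49.4.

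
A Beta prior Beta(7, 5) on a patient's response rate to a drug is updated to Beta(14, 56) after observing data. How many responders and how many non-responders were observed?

7 responders and 51 non-responders

Beta is conjugate to the binomial likelihood: posterior = Beta(a+s, b+f).
Match parameters: s=14−7=7, f=56−5=51.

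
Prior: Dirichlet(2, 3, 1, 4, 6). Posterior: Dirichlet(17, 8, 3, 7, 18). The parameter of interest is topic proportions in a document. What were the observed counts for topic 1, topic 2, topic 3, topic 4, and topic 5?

For a Dirichlet(α) prior with multinomial counts c, the posterior is Dirichlet(α + c) componentwise.
Counts are posterior − prior componentwise: 17−2=15, 8−3=5, 3−1=2, 7−4=3, 18−6=12.

counts (15, 5, 2, 3, 12)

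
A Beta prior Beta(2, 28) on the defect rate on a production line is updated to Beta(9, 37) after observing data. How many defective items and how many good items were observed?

Beta is conjugate to the binomial likelihood: posterior = Beta(a+s, b+f).
So s = 9 − 2 = 7 and f = 37 − 28 = 9.

7 defective items and 9 good items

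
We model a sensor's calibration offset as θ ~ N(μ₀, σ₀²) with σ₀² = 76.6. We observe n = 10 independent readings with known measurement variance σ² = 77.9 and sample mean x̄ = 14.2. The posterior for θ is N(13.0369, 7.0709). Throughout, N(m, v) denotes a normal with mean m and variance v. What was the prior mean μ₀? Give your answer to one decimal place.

The posterior mean is a precision-weighted average: μ_n = (τ₀μ₀ + τ_data·x̄)/(τ₀+τ_data), with τ₀=1/σ₀² and τ_data=n/σ².
Here τ₀ = 1/76.6 = 0.013055 and τ_data = 10/77.9 = 0.128370, so τ_n = 0.141425.
Rearranging for μ₀: μ₀ = (μ_n·τ_n − τ_data·x̄)/τ₀ = (13.0369·0.141425 − 0.128370·14.2) / 0.013055 = 0.020890/0.013055 ≈ 1.6.

μ₀ = 1.6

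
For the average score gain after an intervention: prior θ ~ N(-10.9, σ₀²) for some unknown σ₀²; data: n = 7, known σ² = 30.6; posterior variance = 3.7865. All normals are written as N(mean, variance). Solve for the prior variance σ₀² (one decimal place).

σ₀² = 28.3

For the Normal–Normal model with known σ², precisions add: τ_n = τ₀ + n/σ².
So 1/σ₀² = 1/3.7865 − 7/30.6 = 0.264096 − 0.228758 = 0.035338.
Hence σ₀² = 1/0.035338 ≈ 28.3.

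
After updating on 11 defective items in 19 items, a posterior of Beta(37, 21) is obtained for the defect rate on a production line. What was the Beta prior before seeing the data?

Beta(26, 13)

A Beta(α, β) prior with s successes and f failures in binomial data gives a Beta(α+s, β+f) posterior.
So α = 37 − 11 = 26 and β = 21 − 8 = 13.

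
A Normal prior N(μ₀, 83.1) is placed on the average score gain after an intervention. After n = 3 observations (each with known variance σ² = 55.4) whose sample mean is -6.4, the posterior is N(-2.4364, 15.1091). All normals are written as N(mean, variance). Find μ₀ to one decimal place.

With known observation variance, the Normal–Normal posterior has precision τ_n = τ₀ + n/σ² and mean μ_n = (τ₀μ₀ + (n/σ²)x̄)/τ_n.
Here τ₀ = 1/83.1 = 0.012034 and τ_data = 3/55.4 = 0.054152, so τ_n = 0.066186.
Rearranging for μ₀: μ₀ = (μ_n·τ_n − τ_data·x̄)/τ₀ = (-2.4364·0.066186 − 0.054152·-6.4) / 0.012034 = 0.185317/0.012034 ≈ 15.4.

μ₀ = 15.4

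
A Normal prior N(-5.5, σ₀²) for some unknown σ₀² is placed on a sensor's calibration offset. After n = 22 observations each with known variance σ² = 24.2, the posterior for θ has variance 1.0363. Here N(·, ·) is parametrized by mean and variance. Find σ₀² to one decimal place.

For the Normal–Normal model with known σ², precisions add: τ_n = τ₀ + n/σ².
So 1/σ₀² = 1/1.0363 − 22/24.2 = 0.964972 − 0.909091 = 0.055881.
Hence σ₀² = 1/0.055881 ≈ 17.9.

σ₀² = 17.9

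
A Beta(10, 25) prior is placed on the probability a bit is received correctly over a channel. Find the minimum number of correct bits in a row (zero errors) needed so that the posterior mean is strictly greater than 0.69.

After k correct bits and 0 errors the posterior is Beta(10+k, 25), with mean (10+k)/(10+25+k).
Set (10+k)/(35+k) > 0.69 and solve: k > (0.69·35 − 10)/(1 − 0.69) = 45.645.
The smallest integer exceeding 45.645 is 46, and checking k=46: (56)/(81) = 0.6914 > 0.69.

k = 46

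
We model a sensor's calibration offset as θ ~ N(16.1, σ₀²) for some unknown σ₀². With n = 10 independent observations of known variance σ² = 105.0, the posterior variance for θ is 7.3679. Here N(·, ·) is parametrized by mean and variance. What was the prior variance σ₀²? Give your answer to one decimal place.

Posterior precision equals prior precision plus data precision: 1/σ_n² = 1/σ₀² + n/σ².
So 1/σ₀² = 1/7.3679 − 10/105.0 = 0.135724 − 0.095238 = 0.040486.
Hence σ₀² = 1/0.040486 ≈ 24.7.

σ₀² = 24.7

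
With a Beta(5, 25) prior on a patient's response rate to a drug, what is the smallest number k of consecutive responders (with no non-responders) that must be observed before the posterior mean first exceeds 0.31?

k = 7

After k responders and 0 non-responders the posterior is Beta(5+k, 25), with mean (5+k)/(5+25+k).
Set (5+k)/(30+k) > 0.31 and solve: k > (0.31·30 − 5)/(1 − 0.31) = 6.232.
The smallest integer exceeding 6.232 is 7, and checking k=7: (12)/(37) = 0.3243 > 0.31.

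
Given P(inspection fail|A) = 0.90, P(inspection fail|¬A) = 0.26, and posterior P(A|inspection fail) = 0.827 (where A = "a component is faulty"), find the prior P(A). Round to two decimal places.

P(A) = 0.58

Bayes' rule in odds form gives O(A|E) = O(A)·[P(E|A)/P(E|¬A)], hence O(A) = O(A|E)/LR.
Posterior odds = 0.827/(1−0.827) = 4.7803. LR = 0.90/0.26 = 3.4615.
Prior odds = 4.7803/3.4615 = 1.3810, so P(A) = 1.3810/(1+1.3810) ≈ 0.58.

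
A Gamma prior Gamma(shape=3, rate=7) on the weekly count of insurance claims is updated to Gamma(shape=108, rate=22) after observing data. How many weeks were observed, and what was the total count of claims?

n = 15 weeks with total 105 claims

Gamma–Poisson conjugacy: posterior shape = α + Σxᵢ, posterior rate = β + n.
Matching: Σxᵢ = 108 − 3 = 105 and n = 22 − 7 = 15.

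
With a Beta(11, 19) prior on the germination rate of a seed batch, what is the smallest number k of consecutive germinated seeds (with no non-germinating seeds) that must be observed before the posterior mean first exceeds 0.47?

k = 6

After k germinated seeds and 0 non-germinating seeds the posterior is Beta(11+k, 19), with mean (11+k)/(11+19+k).
Set (11+k)/(30+k) > 0.47 and solve: k > (0.47·30 − 11)/(1 − 0.47) = 5.849.
The smallest integer exceeding 5.849 is 6.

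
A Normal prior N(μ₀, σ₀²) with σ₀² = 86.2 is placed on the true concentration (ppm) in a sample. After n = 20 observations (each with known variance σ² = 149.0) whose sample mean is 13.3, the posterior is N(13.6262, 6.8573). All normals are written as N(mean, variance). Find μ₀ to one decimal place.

With known observation variance, the Normal–Normal posterior has precision τ_n = τ₀ + n/σ² and mean μ_n = (τ₀μ₀ + (n/σ²)x̄)/τ_n.
Here τ₀ = 1/86.2 = 0.011601 and τ_data = 20/149.0 = 0.134228, so τ_n = 0.145829.
Rearranging for μ₀: μ₀ = (μ_n·τ_n − τ_data·x̄)/τ₀ = (13.6262·0.145829 − 0.134228·13.3) / 0.011601 = 0.201863/0.011601 ≈ 17.4.

μ₀ = 17.4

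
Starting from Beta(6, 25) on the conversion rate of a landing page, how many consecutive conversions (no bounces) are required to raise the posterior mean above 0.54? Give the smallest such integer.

After k conversions and 0 bounces the posterior is Beta(6+k, 25), with mean (6+k)/(6+25+k).
Set (6+k)/(31+k) > 0.54 and solve: k > (0.54·31 − 6)/(1 − 0.54) = 23.348.
The smallest integer exceeding 23.348 is 24.

k = 24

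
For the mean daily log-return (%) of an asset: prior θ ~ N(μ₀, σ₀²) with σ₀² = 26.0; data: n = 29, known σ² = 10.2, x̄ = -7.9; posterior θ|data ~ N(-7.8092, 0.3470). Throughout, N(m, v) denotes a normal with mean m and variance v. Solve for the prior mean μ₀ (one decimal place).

μ₀ = -1.1

With known observation variance, the Normal–Normal posterior has precision τ_n = τ₀ + n/σ² and mean μ_n = (τ₀μ₀ + (n/σ²)x̄)/τ_n.
Here τ₀ = 1/26.0 = 0.038462 and τ_data = 29/10.2 = 2.843137, so τ_n = 2.881599.
Rearranging for μ₀: μ₀ = (μ_n·τ_n − τ_data·x̄)/τ₀ = (-7.8092·2.881599 − 2.843137·-7.9) / 0.038462 = -0.042201/0.038462 ≈ -1.1.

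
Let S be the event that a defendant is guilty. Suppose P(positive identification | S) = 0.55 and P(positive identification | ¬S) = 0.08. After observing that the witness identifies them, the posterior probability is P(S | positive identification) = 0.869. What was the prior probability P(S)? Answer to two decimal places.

Bayes' rule in odds form gives O(S|E) = O(S)·[P(E|S)/P(E|¬S)], hence O(S) = O(S|E)/LR.
Posterior odds = 0.869/(1−0.869) = 6.6336. LR = 0.55/0.08 = 6.8750.
Prior odds = 6.6336/6.8750 = 0.9649, so P(S) = 0.9649/(1+0.9649) ≈ 0.49.

P(S) = 0.49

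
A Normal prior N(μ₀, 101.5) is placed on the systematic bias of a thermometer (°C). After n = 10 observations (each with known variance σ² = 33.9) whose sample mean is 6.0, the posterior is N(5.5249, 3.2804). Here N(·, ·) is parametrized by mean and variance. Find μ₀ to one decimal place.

μ₀ = -8.7

With known observation variance, the Normal–Normal posterior has precision τ_n = τ₀ + n/σ² and mean μ_n = (τ₀μ₀ + (n/σ²)x̄)/τ_n.
Here τ₀ = 1/101.5 = 0.009852 and τ_data = 10/33.9 = 0.294985, so τ_n = 0.304837.
Rearranging for μ₀: μ₀ = (μ_n·τ_n − τ_data·x̄)/τ₀ = (5.5249·0.304837 − 0.294985·6.0) / 0.009852 = -0.085716/0.009852 ≈ -8.7.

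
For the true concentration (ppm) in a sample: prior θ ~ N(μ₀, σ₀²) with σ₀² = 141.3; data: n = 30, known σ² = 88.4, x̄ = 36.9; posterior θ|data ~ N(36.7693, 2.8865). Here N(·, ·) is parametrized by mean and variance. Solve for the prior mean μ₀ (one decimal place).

μ₀ = 30.5

The posterior mean is a precision-weighted average: μ_n = (τ₀μ₀ + τ_data·x̄)/(τ₀+τ_data), with τ₀=1/σ₀² and τ_data=n/σ².
Here τ₀ = 1/141.3 = 0.007077 and τ_data = 30/88.4 = 0.339367, so τ_n = 0.346444.
Rearranging for μ₀: μ₀ = (μ_n·τ_n − τ_data·x̄)/τ₀ = (36.7693·0.346444 − 0.339367·36.9) / 0.007077 = 0.215861/0.007077 ≈ 30.5.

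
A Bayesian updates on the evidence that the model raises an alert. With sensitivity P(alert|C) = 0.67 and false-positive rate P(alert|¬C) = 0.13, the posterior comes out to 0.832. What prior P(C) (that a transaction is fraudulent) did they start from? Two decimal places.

Bayes' rule in odds form gives O(C|E) = O(C)·[P(E|C)/P(E|¬C)], hence O(C) = O(C|E)/LR.
Posterior odds = 0.832/(1−0.832) = 4.9524. LR = 0.67/0.13 = 5.1538.
Prior odds = 4.9524/5.1538 = 0.9609, so P(C) = 0.9609/(1+0.9609) ≈ 0.49.

P(C) = 0.49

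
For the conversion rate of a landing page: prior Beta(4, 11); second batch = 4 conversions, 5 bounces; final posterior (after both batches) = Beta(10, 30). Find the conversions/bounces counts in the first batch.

Sequential conjugate updates are equivalent to a single update on the pooled data, so total successes = posterior α − prior α and total failures = posterior β − prior β.
Total across both batches: 10−4=6 conversions, 30−11=19 bounces.
Subtract the second batch: 6−4=2 conversions and 19−5=14 bounces.

2 conversions and 14 bounces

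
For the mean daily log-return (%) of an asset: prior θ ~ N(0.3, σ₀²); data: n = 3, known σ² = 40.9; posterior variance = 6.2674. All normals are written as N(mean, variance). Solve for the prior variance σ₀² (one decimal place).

Posterior precision equals prior precision plus data precision: 1/σ_n² = 1/σ₀² + n/σ².
So 1/σ₀² = 1/6.2674 − 3/40.9 = 0.159556 − 0.073350 = 0.086206.
Hence σ₀² = 1/0.086206 ≈ 11.6.

σ₀² = 11.6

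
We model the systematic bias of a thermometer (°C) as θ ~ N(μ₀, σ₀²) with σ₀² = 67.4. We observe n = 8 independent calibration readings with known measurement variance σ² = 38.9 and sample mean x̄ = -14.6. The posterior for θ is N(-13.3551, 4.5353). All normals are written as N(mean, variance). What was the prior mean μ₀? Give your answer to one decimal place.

μ₀ = 3.9

The posterior mean is a precision-weighted average: μ_n = (τ₀μ₀ + τ_data·x̄)/(τ₀+τ_data), with τ₀=1/σ₀² and τ_data=n/σ².
Here τ₀ = 1/67.4 = 0.014837 and τ_data = 8/38.9 = 0.205656, so τ_n = 0.220493.
Rearranging for μ₀: μ₀ = (μ_n·τ_n − τ_data·x̄)/τ₀ = (-13.3551·0.220493 − 0.205656·-14.6) / 0.014837 = 0.057872/0.014837 ≈ 3.9.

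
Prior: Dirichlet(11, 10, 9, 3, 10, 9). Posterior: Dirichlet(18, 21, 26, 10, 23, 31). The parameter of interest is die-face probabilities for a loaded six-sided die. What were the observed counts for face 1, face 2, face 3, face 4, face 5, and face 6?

counts (7, 11, 17, 7, 13, 22)

For a Dirichlet(α) prior with multinomial counts c, the posterior is Dirichlet(α + c) componentwise.
Counts are posterior − prior componentwise: 18−11=7, 21−10=11, 26−9=17, 10−3=7, 23−10=13, 31−9=22.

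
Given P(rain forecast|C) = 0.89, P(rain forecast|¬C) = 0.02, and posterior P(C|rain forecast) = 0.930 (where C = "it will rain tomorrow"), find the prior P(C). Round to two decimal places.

P(C) = 0.23

In odds form, posterior odds = prior odds × likelihood ratio, so prior odds = posterior odds ÷ LR.
Posterior odds = 0.930/(1−0.930) = 13.2857. LR = 0.89/0.02 = 44.5000.
Prior odds = 13.2857/44.5000 = 0.2986, so P(C) = 0.2986/(1+0.2986) ≈ 0.23.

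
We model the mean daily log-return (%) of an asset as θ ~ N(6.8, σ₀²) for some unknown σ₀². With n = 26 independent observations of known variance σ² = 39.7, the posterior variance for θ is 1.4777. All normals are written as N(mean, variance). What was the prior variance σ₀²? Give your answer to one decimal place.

Posterior precision equals prior precision plus data precision: 1/σ_n² = 1/σ₀² + n/σ².
So 1/σ₀² = 1/1.4777 − 26/39.7 = 0.676727 − 0.654912 = 0.021815.
Hence σ₀² = 1/0.021815 ≈ 45.8.

σ₀² = 45.8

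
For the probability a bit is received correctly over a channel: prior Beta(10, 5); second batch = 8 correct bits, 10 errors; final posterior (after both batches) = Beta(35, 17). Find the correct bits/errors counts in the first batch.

Sequential conjugate updates are equivalent to a single update on the pooled data, so total successes = posterior α − prior α and total failures = posterior β − prior β.
Total across both batches: 35−10=25 correct bits, 17−5=12 errors.
Subtract the second batch: 25−8=17 correct bits and 12−10=2 errors.

17 correct bits and 2 errors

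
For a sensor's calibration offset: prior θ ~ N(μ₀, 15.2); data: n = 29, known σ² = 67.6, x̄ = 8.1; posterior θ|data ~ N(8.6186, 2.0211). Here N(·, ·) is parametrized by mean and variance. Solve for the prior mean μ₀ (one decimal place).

μ₀ = 12.0

With known observation variance, the Normal–Normal posterior has precision τ_n = τ₀ + n/σ² and mean μ_n = (τ₀μ₀ + (n/σ²)x̄)/τ_n.
Here τ₀ = 1/15.2 = 0.065789 and τ_data = 29/67.6 = 0.428994, so τ_n = 0.494783.
Rearranging for μ₀: μ₀ = (μ_n·τ_n − τ_data·x̄)/τ₀ = (8.6186·0.494783 − 0.428994·8.1) / 0.065789 = 0.789485/0.065789 ≈ 12.0.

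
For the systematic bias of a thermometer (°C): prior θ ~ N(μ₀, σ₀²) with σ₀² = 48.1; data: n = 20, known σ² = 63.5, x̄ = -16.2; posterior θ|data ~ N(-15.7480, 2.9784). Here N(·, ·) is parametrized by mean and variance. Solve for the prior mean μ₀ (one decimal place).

The posterior mean is a precision-weighted average: μ_n = (τ₀μ₀ + τ_data·x̄)/(τ₀+τ_data), with τ₀=1/σ₀² and τ_data=n/σ².
Here τ₀ = 1/48.1 = 0.020790 and τ_data = 20/63.5 = 0.314961, so τ_n = 0.335751.
Rearranging for μ₀: μ₀ = (μ_n·τ_n − τ_data·x̄)/τ₀ = (-15.7480·0.335751 − 0.314961·-16.2) / 0.020790 = -0.185039/0.020790 ≈ -8.9.

μ₀ = -8.9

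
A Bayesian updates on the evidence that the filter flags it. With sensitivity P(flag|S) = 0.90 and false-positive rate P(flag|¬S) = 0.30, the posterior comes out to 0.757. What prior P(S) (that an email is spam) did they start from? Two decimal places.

P(S) = 0.51

In odds form, posterior odds = prior odds × likelihood ratio, so prior odds = posterior odds ÷ LR.
Posterior odds = 0.757/(1−0.757) = 3.1152. LR = 0.90/0.30 = 3.0000.
Prior odds = 3.1152/3.0000 = 1.0384, so P(S) = 1.0384/(1+1.0384) ≈ 0.51.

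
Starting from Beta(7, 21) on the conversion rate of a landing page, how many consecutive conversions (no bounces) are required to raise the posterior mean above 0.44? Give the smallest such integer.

k = 10

After k conversions and 0 bounces the posterior is Beta(7+k, 21), with mean (7+k)/(7+21+k).
Set (7+k)/(28+k) > 0.44 and solve: k > (0.44·28 − 7)/(1 − 0.44) = 9.500.
The smallest integer exceeding 9.500 is 10, and checking k=10: (17)/(38) = 0.4474 > 0.44.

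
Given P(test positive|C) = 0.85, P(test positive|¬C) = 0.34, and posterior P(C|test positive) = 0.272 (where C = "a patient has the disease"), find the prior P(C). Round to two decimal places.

In odds form, posterior odds = prior odds × likelihood ratio, so prior odds = posterior odds ÷ LR.
Posterior odds = 0.272/(1−0.272) = 0.3736. LR = 0.85/0.34 = 2.5000.
Prior odds = 0.3736/2.5000 = 0.1494, so P(C) = 0.1494/(1+0.1494) ≈ 0.13.

P(C) = 0.13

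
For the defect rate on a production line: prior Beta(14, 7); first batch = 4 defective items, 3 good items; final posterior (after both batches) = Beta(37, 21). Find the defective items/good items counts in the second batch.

Because Beta–binomial updating is additive in the counts, the combined data contributed (α_post−α_prior, β_post−β_prior) successes and failures.
Total across both batches: 37−14=23 defective items, 21−7=14 good items.
Subtract the first batch: 23−4=19 defective items and 14−3=11 good items.

19 defective items and 11 good items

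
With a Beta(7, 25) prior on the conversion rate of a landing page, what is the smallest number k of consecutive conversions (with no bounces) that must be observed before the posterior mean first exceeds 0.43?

k = 12

After k conversions and 0 bounces the posterior is Beta(7+k, 25), with mean (7+k)/(7+25+k).
Set (7+k)/(32+k) > 0.43 and solve: k > (0.43·32 − 7)/(1 − 0.43) = 11.860.
The smallest integer exceeding 11.860 is 12, and checking k=12: (19)/(44) = 0.4318 > 0.43.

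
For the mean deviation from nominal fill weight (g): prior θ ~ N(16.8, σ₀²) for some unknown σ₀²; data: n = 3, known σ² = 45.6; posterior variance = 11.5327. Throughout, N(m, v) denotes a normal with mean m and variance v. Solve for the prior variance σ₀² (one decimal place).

σ₀² = 47.8

Posterior precision equals prior precision plus data precision: 1/σ_n² = 1/σ₀² + n/σ².
So 1/σ₀² = 1/11.5327 − 3/45.6 = 0.086710 − 0.065789 = 0.020921.
Hence σ₀² = 1/0.020921 ≈ 47.8.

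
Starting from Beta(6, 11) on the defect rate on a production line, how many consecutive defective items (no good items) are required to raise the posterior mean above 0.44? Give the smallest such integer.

After k defective items and 0 good items the posterior is Beta(6+k, 11), with mean (6+k)/(6+11+k).
Set (6+k)/(17+k) > 0.44 and solve: k > (0.44·17 − 6)/(1 − 0.44) = 2.643.
The smallest integer exceeding 2.643 is 3, and checking k=3: (9)/(20) = 0.4500 > 0.44.

k = 3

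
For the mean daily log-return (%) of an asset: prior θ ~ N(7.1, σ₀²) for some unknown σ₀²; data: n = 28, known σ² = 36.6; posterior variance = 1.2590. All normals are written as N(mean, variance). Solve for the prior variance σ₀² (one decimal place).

σ₀² = 34.2

For the Normal–Normal model with known σ², precisions add: τ_n = τ₀ + n/σ².
So 1/σ₀² = 1/1.2590 − 28/36.6 = 0.794281 − 0.765027 = 0.029254.
Hence σ₀² = 1/0.029254 ≈ 34.2.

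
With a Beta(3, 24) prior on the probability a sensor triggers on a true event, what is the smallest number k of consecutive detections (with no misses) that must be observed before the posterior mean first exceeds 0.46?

k = 18

After k detections and 0 misses the posterior is Beta(3+k, 24), with mean (3+k)/(3+24+k).
Set (3+k)/(27+k) > 0.46 and solve: k > (0.46·27 − 3)/(1 − 0.46) = 17.444.
The smallest integer exceeding 17.444 is 18, and checking k=18: (21)/(45) = 0.4667 > 0.46.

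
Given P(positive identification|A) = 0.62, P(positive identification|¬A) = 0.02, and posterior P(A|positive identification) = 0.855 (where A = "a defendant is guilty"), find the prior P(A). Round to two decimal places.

P(A) = 0.16

Bayes' rule in odds form gives O(A|E) = O(A)·[P(E|A)/P(E|¬A)], hence O(A) = O(A|E)/LR.
Posterior odds = 0.855/(1−0.855) = 5.8966. LR = 0.62/0.02 = 31.0000.
Prior odds = 5.8966/31.0000 = 0.1902, so P(A) = 0.1902/(1+0.1902) ≈ 0.16.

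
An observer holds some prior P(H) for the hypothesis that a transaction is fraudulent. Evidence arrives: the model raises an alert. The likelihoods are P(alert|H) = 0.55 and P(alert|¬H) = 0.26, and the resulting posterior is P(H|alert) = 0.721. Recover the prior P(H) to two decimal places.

P(H) = 0.55

In odds form, posterior odds = prior odds × likelihood ratio, so prior odds = posterior odds ÷ LR.
Posterior odds = 0.721/(1−0.721) = 2.5842. LR = 0.55/0.26 = 2.1154.
Prior odds = 2.5842/2.1154 = 1.2216, so P(H) = 1.2216/(1+1.2216) ≈ 0.55.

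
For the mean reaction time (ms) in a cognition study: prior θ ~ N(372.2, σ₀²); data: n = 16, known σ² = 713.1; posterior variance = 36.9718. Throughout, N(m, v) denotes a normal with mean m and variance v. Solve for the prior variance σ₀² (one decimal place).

σ₀² = 216.9

Posterior precision equals prior precision plus data precision: 1/σ_n² = 1/σ₀² + n/σ².
So 1/σ₀² = 1/36.9718 − 16/713.1 = 0.027048 − 0.022437 = 0.004611.
Hence σ₀² = 1/0.004611 ≈ 216.9.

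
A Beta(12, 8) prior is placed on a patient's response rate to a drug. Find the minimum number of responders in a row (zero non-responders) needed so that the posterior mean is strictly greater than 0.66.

After k responders and 0 non-responders the posterior is Beta(12+k, 8), with mean (12+k)/(12+8+k).
Set (12+k)/(20+k) > 0.66 and solve: k > (0.66·20 − 12)/(1 − 0.66) = 3.529.
The smallest integer exceeding 3.529 is 4.

k = 4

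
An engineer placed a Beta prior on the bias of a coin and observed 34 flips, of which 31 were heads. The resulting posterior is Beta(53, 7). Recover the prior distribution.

Beta(22, 4)

A Beta(a, b) prior with s successes and f failures in binomial data gives a Beta(a+s, b+f) posterior.
So a = 53 − 31 = 22 and b = 7 − 3 = 4.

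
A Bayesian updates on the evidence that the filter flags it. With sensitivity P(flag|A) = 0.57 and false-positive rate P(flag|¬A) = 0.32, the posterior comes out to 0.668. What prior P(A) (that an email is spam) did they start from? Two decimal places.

P(A) = 0.53

Bayes' rule in odds form gives O(A|E) = O(A)·[P(E|A)/P(E|¬A)], hence O(A) = O(A|E)/LR.
Posterior odds = 0.668/(1−0.668) = 2.0120. LR = 0.57/0.32 = 1.7812.
Prior odds = 2.0120/1.7812 = 1.1296, so P(A) = 1.1296/(1+1.1296) ≈ 0.53.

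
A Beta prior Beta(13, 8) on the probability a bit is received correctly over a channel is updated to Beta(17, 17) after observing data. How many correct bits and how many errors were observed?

A Beta(α, β) prior with s successes and f failures in binomial data gives a Beta(α+s, β+f) posterior.
Match parameters: s=17−13=4, f=17−8=9.

4 correct bits and 9 errors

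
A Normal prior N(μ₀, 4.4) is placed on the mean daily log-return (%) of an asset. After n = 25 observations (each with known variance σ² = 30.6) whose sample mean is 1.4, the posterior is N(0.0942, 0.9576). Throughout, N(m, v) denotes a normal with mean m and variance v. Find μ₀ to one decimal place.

The posterior mean is a precision-weighted average: μ_n = (τ₀μ₀ + τ_data·x̄)/(τ₀+τ_data), with τ₀=1/σ₀² and τ_data=n/σ².
Here τ₀ = 1/4.4 = 0.227273 and τ_data = 25/30.6 = 0.816993, so τ_n = 1.044266.
Rearranging for μ₀: μ₀ = (μ_n·τ_n − τ_data·x̄)/τ₀ = (0.0942·1.044266 − 0.816993·1.4) / 0.227273 = -1.045420/0.227273 ≈ -4.6.

μ₀ = -4.6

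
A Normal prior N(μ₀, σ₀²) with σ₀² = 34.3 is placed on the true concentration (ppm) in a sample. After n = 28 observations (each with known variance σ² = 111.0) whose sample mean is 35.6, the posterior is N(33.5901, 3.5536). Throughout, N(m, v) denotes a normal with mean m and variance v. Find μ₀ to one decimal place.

μ₀ = 16.2

The posterior mean is a precision-weighted average: μ_n = (τ₀μ₀ + τ_data·x̄)/(τ₀+τ_data), with τ₀=1/σ₀² and τ_data=n/σ².
Here τ₀ = 1/34.3 = 0.029155 and τ_data = 28/111.0 = 0.252252, so τ_n = 0.281407.
Rearranging for μ₀: μ₀ = (μ_n·τ_n − τ_data·x̄)/τ₀ = (33.5901·0.281407 − 0.252252·35.6) / 0.029155 = 0.472318/0.029155 ≈ 16.2.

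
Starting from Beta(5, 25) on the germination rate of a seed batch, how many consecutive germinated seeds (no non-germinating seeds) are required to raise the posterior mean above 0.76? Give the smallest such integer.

After k germinated seeds and 0 non-germinating seeds the posterior is Beta(5+k, 25), with mean (5+k)/(5+25+k).
Set (5+k)/(30+k) > 0.76 and solve: k > (0.76·30 − 5)/(1 − 0.76) = 74.167.
The smallest integer exceeding 74.167 is 75, and checking k=75: (80)/(105) = 0.7619 > 0.76.

k = 75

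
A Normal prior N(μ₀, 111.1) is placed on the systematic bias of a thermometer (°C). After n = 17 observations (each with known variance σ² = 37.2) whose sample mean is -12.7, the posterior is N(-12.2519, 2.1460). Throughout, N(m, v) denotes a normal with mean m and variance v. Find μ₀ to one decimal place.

The posterior mean is a precision-weighted average: μ_n = (τ₀μ₀ + τ_data·x̄)/(τ₀+τ_data), with τ₀=1/σ₀² and τ_data=n/σ².
Here τ₀ = 1/111.1 = 0.009001 and τ_data = 17/37.2 = 0.456989, so τ_n = 0.465990.
Rearranging for μ₀: μ₀ = (μ_n·τ_n − τ_data·x̄)/τ₀ = (-12.2519·0.465990 − 0.456989·-12.7) / 0.009001 = 0.094497/0.009001 ≈ 10.5.

μ₀ = 10.5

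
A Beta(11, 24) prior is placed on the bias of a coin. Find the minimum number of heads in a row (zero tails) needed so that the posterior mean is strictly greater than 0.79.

After k heads and 0 tails the posterior is Beta(11+k, 24), with mean (11+k)/(11+24+k).
Set (11+k)/(35+k) > 0.79 and solve: k > (0.79·35 − 11)/(1 − 0.79) = 79.286.
The smallest integer exceeding 79.286 is 80.

k = 80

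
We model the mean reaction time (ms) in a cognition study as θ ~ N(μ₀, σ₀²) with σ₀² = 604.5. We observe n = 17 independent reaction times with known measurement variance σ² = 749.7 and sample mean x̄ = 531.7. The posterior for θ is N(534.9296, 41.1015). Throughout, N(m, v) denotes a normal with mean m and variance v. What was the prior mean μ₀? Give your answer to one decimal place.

μ₀ = 579.2

With known observation variance, the Normal–Normal posterior has precision τ_n = τ₀ + n/σ² and mean μ_n = (τ₀μ₀ + (n/σ²)x̄)/τ_n.
Here τ₀ = 1/604.5 = 0.001654 and τ_data = 17/749.7 = 0.022676, so τ_n = 0.024330.
Rearranging for μ₀: μ₀ = (μ_n·τ_n − τ_data·x̄)/τ₀ = (534.9296·0.024330 − 0.022676·531.7) / 0.001654 = 0.958008/0.001654 ≈ 579.2.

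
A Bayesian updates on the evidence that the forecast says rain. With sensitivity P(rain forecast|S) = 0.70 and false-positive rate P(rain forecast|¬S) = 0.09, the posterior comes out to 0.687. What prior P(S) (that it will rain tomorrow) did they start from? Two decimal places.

Bayes' rule in odds form gives O(S|E) = O(S)·[P(E|S)/P(E|¬S)], hence O(S) = O(S|E)/LR.
Posterior odds = 0.687/(1−0.687) = 2.1949. LR = 0.70/0.09 = 7.7778.
Prior odds = 2.1949/7.7778 = 0.2822, so P(S) = 0.2822/(1+0.2822) ≈ 0.22.

P(S) = 0.22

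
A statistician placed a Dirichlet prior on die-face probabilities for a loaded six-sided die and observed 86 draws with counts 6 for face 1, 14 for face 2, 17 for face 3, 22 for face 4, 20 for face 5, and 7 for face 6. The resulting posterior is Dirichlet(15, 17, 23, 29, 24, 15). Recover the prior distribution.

Dirichlet(9, 3, 6, 7, 4, 8)

For a Dirichlet(α) prior with multinomial counts c, the posterior is Dirichlet(α + c) componentwise.
Subtract each count from the matching posterior parameter: 15−6=9, 17−14=3, 23−17=6, 29−22=7, 24−20=4, 15−7=8.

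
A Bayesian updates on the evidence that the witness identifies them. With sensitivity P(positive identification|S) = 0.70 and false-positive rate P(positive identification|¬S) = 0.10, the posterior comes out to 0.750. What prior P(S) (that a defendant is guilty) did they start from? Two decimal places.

P(S) = 0.30

In odds form, posterior odds = prior odds × likelihood ratio, so prior odds = posterior odds ÷ LR.
Posterior odds = 0.750/(1−0.750) = 3.0000. LR = 0.70/0.10 = 7.0000.
Prior odds = 3.0000/7.0000 = 0.4286, so P(S) = 0.4286/(1+0.4286) ≈ 0.30.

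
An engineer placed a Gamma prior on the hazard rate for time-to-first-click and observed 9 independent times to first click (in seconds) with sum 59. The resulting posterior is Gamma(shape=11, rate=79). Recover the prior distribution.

Gamma(shape=2, rate=20)

For an exponential likelihood with a Gamma(α, β) prior on the rate, n observations with total T give posterior Gamma(α+n, β+T).
So α = 11 − 9 = 2 and β = 79 − 59 = 20.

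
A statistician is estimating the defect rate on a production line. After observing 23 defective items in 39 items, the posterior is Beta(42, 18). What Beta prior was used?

Beta(19, 2)

A Beta(a, b) prior with s successes and f failures in binomial data gives a Beta(a+s, b+f) posterior.
So a = 42 − 23 = 19 and b = 18 − 16 = 2.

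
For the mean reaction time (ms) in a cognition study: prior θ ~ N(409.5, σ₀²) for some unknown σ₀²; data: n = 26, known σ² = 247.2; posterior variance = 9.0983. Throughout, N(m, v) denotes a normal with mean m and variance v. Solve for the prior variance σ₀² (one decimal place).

σ₀² = 211.3

Posterior precision equals prior precision plus data precision: 1/σ_n² = 1/σ₀² + n/σ².
So 1/σ₀² = 1/9.0983 − 26/247.2 = 0.109911 − 0.105178 = 0.004733.
Hence σ₀² = 1/0.004733 ≈ 211.3.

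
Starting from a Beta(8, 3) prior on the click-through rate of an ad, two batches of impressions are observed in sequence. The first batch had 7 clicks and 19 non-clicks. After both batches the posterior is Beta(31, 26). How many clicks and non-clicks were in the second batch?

Because Beta–binomial updating is additive in the counts, the combined data contributed (α_post−α_prior, β_post−β_prior) successes and failures.
Total across both batches: 31−8=23 clicks, 26−3=23 non-clicks.
Subtract the first batch: 23−7=16 clicks and 23−19=4 non-clicks.

16 clicks and 4 non-clicks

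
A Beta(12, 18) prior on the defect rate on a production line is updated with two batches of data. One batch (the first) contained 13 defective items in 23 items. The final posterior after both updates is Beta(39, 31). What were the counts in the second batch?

14 defective items and 3 good items

Because Beta–binomial updating is additive in the counts, the combined data contributed (α_post−α_prior, β_post−β_prior) successes and failures.
Total across both batches: 39−12=27 defective items, 31−18=13 good items.
Subtract the first batch: 27−13=14 defective items and 13−10=3 good items.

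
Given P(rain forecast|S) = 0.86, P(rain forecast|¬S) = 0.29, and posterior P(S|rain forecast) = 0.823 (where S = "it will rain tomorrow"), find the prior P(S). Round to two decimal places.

P(S) = 0.61

Bayes' rule in odds form gives O(S|E) = O(S)·[P(E|S)/P(E|¬S)], hence O(S) = O(S|E)/LR.
Posterior odds = 0.823/(1−0.823) = 4.6497. LR = 0.86/0.29 = 2.9655.
Prior odds = 4.6497/2.9655 = 1.5679, so P(S) = 1.5679/(1+1.5679) ≈ 0.61.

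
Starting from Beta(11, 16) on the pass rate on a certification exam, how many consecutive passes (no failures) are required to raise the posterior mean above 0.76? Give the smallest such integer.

After k passes and 0 failures the posterior is Beta(11+k, 16), with mean (11+k)/(11+16+k).
Set (11+k)/(27+k) > 0.76 and solve: k > (0.76·27 − 11)/(1 − 0.76) = 39.667.
The smallest integer exceeding 39.667 is 40.

k = 40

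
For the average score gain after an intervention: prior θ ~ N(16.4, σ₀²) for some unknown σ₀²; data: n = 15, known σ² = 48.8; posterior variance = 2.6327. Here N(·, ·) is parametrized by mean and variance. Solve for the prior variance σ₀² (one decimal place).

For the Normal–Normal model with known σ², precisions add: τ_n = τ₀ + n/σ².
So 1/σ₀² = 1/2.6327 − 15/48.8 = 0.379838 − 0.307377 = 0.072461.
Hence σ₀² = 1/0.072461 ≈ 13.8.

σ₀² = 13.8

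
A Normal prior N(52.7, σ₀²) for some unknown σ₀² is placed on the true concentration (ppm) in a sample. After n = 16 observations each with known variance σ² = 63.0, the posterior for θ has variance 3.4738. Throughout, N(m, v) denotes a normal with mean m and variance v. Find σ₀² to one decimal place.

Posterior precision equals prior precision plus data precision: 1/σ_n² = 1/σ₀² + n/σ².
So 1/σ₀² = 1/3.4738 − 16/63.0 = 0.287869 − 0.253968 = 0.033901.
Hence σ₀² = 1/0.033901 ≈ 29.5.

σ₀² = 29.5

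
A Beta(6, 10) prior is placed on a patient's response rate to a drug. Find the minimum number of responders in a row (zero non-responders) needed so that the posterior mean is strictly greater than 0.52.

k = 5

After k responders and 0 non-responders the posterior is Beta(6+k, 10), with mean (6+k)/(6+10+k).
Set (6+k)/(16+k) > 0.52 and solve: k > (0.52·16 − 6)/(1 − 0.52) = 4.833.
The smallest integer exceeding 4.833 is 5.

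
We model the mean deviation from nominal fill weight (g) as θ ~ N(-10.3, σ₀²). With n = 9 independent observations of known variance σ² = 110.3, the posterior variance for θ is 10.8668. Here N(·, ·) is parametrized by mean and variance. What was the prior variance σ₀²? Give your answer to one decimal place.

σ₀² = 95.9

Posterior precision equals prior precision plus data precision: 1/σ_n² = 1/σ₀² + n/σ².
So 1/σ₀² = 1/10.8668 − 9/110.3 = 0.092023 − 0.081596 = 0.010427.
Hence σ₀² = 1/0.010427 ≈ 95.9.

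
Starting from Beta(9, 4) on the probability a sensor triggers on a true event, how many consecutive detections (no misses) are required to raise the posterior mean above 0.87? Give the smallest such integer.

After k detections and 0 misses the posterior is Beta(9+k, 4), with mean (9+k)/(9+4+k).
Set (9+k)/(13+k) > 0.87 and solve: k > (0.87·13 − 9)/(1 − 0.87) = 17.769.
The smallest integer exceeding 17.769 is 18, and checking k=18: (27)/(31) = 0.8710 > 0.87.

k = 18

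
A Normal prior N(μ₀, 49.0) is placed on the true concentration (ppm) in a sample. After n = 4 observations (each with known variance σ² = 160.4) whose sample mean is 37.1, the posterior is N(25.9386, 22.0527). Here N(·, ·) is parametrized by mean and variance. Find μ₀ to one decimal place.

μ₀ = 12.3

The posterior mean is a precision-weighted average: μ_n = (τ₀μ₀ + τ_data·x̄)/(τ₀+τ_data), with τ₀=1/σ₀² and τ_data=n/σ².
Here τ₀ = 1/49.0 = 0.020408 and τ_data = 4/160.4 = 0.024938, so τ_n = 0.045346.
Rearranging for μ₀: μ₀ = (μ_n·τ_n − τ_data·x̄)/τ₀ = (25.9386·0.045346 − 0.024938·37.1) / 0.020408 = 0.251012/0.020408 ≈ 12.3.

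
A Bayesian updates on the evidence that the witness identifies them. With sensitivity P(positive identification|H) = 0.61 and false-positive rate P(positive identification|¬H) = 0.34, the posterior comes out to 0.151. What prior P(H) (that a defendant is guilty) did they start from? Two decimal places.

Bayes' rule in odds form gives O(H|E) = O(H)·[P(E|H)/P(E|¬H)], hence O(H) = O(H|E)/LR.
Posterior odds = 0.151/(1−0.151) = 0.1779. LR = 0.61/0.34 = 1.7941.
Prior odds = 0.1779/1.7941 = 0.0992, so P(H) = 0.0992/(1+0.0992) ≈ 0.09.

P(H) = 0.09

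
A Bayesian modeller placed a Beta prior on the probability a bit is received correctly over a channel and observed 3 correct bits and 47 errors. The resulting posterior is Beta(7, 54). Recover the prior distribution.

Beta(4, 7)

Beta is conjugate to the binomial likelihood: posterior = Beta(a+s, b+f).
Subtract the data counts: 7−3=4, 54−47=7.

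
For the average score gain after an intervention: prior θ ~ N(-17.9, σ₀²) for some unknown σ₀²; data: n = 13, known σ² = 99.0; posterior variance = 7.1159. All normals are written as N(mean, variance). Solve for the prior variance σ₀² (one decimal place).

σ₀² = 108.5

For the Normal–Normal model with known σ², precisions add: τ_n = τ₀ + n/σ².
So 1/σ₀² = 1/7.1159 − 13/99.0 = 0.140530 − 0.131313 = 0.009217.
Hence σ₀² = 1/0.009217 ≈ 108.5.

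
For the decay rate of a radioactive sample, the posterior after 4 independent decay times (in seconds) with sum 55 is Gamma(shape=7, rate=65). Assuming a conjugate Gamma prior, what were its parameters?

Gamma(shape=3, rate=10)

For an exponential likelihood with a Gamma(α, β) prior on the rate, n observations with total T give posterior Gamma(α+n, β+T).
So α = 7 − 4 = 3 and β = 65 − 55 = 10.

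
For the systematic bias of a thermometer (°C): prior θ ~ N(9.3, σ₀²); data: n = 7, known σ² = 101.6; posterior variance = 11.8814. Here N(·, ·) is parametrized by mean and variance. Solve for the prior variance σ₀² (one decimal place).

For the Normal–Normal model with known σ², precisions add: τ_n = τ₀ + n/σ².
So 1/σ₀² = 1/11.8814 − 7/101.6 = 0.084165 − 0.068898 = 0.015267.
Hence σ₀² = 1/0.015267 ≈ 65.5.

σ₀² = 65.5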